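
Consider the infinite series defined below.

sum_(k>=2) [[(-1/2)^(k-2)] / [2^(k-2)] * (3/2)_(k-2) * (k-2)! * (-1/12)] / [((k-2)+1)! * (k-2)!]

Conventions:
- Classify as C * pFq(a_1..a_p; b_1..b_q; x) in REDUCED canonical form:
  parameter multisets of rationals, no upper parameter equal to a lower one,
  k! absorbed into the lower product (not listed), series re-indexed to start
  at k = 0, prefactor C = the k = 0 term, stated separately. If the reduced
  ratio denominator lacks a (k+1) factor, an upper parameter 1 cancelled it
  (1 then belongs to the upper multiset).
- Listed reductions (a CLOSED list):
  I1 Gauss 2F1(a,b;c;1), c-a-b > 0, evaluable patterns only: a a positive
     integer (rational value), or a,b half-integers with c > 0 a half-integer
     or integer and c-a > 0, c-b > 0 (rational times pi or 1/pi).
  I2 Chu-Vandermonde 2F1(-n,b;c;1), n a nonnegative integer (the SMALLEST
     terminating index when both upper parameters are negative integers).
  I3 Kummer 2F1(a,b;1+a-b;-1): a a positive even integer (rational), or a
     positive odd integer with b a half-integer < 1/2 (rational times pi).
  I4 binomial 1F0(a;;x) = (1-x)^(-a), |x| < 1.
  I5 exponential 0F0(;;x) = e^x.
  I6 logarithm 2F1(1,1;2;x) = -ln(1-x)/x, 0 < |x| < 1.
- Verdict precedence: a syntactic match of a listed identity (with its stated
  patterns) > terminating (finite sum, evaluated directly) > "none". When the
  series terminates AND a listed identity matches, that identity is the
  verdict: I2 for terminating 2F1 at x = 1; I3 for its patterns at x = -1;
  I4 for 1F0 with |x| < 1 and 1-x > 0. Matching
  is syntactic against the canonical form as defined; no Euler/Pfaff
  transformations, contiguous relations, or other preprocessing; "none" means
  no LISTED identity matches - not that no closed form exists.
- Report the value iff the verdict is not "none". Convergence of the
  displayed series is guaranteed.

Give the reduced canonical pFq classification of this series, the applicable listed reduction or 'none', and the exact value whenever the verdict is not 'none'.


Classification (C = -1/12): 2F1 with upper {1, 3/2}, lower {2}, argument x = -1/4. Verdict: none (x = -1/4): each listed identity misses the multisets {1, 3/2} ; {2}.

Key observation: t_0 being -1/12, the denominator's factorial ratio (C = -1/12) is a lower Pochhammer.
Step ratio: r(k) = (-1/4) * (k+1) (k+3/2) / [(k+2) (k+1)] ; factor over Q: parameters, x = (-1/4), and C = -1/12.


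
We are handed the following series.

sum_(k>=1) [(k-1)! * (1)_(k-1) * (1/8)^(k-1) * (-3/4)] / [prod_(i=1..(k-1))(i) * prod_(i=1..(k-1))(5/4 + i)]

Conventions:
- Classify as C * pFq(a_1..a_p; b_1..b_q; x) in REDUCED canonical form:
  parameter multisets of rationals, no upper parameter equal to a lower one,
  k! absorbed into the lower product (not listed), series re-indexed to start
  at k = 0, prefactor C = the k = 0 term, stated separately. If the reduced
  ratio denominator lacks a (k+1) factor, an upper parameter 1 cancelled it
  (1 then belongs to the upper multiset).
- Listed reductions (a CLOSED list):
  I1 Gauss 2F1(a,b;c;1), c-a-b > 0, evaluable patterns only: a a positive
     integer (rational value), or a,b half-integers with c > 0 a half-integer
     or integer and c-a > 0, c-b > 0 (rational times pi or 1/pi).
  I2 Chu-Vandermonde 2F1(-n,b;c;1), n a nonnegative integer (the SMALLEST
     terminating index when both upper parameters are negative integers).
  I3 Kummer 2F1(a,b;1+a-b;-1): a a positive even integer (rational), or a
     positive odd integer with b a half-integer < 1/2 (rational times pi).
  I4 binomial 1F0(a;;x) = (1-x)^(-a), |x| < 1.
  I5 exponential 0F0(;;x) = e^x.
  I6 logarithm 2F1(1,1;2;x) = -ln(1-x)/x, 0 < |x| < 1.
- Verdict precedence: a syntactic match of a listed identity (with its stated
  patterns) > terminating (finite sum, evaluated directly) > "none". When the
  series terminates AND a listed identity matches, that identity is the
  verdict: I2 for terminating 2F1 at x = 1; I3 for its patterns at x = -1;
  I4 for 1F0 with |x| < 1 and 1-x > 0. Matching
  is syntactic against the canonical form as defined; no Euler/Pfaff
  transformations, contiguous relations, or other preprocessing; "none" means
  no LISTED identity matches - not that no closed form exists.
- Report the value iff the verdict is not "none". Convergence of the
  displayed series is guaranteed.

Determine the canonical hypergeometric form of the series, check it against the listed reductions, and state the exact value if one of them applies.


Key step: t_0 being -3/4, the product of the first k integers (C = -3/4) is k!.
Consecutive-term ratio: r(k) = (1/8) * (k+1) (k+1) / [(k+9/4) (k+1)] - rational in k. x = (1/8); t_0 = -3/4; negate the roots.

This is -3/4 * 2F1(1, 1; 9/4; 1/8) in reduced canonical form. Verdict: none - this 2F1 at x = 1/8 matches no listed pattern, and upper {1, 1} holds no stopper.


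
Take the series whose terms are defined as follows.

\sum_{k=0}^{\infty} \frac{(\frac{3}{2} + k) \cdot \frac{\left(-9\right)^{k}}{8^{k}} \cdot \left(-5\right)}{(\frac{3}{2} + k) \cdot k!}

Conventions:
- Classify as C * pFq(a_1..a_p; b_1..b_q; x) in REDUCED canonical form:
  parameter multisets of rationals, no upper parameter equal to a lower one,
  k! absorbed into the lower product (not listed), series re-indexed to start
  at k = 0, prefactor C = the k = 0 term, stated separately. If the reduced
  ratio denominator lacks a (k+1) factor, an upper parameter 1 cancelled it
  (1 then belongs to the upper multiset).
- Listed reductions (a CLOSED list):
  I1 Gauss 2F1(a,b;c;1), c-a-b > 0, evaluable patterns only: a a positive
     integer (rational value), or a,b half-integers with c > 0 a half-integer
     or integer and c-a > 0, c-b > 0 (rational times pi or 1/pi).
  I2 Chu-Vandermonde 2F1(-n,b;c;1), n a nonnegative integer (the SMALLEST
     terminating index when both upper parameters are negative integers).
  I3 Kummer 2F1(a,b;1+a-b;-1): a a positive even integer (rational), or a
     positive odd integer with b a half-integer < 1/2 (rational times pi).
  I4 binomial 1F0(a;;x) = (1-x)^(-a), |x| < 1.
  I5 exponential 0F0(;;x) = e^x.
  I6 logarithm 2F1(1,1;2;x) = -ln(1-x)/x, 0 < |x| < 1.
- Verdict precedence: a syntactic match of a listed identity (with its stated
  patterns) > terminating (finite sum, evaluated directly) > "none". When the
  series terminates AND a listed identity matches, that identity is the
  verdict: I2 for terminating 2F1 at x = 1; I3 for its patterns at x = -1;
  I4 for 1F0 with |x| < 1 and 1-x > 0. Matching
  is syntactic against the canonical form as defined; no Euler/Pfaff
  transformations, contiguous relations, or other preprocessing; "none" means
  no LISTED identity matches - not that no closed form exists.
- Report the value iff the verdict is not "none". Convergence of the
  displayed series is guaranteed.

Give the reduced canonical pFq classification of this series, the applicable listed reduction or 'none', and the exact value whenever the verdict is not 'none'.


This is -5 * 0F0(-; -; -\frac{9}{8}) in reduced canonical form. Verdict: this is exponential (I5) (the 0F0 exponential series at x = -\frac{9}{8}). Hence: \left(-5\right) \cdot e^{-\frac{9}{8}}.

Key observation: t_0 = -5 here, and the two geometric factors (C = -5) combine into one argument.
Consecutive-term ratio: r(k) = -\frac{9}{8} * 1 / [(k+1)] - poly over poly, x = -\frac{9}{8} from leading terms; C = -5 at k = 0.


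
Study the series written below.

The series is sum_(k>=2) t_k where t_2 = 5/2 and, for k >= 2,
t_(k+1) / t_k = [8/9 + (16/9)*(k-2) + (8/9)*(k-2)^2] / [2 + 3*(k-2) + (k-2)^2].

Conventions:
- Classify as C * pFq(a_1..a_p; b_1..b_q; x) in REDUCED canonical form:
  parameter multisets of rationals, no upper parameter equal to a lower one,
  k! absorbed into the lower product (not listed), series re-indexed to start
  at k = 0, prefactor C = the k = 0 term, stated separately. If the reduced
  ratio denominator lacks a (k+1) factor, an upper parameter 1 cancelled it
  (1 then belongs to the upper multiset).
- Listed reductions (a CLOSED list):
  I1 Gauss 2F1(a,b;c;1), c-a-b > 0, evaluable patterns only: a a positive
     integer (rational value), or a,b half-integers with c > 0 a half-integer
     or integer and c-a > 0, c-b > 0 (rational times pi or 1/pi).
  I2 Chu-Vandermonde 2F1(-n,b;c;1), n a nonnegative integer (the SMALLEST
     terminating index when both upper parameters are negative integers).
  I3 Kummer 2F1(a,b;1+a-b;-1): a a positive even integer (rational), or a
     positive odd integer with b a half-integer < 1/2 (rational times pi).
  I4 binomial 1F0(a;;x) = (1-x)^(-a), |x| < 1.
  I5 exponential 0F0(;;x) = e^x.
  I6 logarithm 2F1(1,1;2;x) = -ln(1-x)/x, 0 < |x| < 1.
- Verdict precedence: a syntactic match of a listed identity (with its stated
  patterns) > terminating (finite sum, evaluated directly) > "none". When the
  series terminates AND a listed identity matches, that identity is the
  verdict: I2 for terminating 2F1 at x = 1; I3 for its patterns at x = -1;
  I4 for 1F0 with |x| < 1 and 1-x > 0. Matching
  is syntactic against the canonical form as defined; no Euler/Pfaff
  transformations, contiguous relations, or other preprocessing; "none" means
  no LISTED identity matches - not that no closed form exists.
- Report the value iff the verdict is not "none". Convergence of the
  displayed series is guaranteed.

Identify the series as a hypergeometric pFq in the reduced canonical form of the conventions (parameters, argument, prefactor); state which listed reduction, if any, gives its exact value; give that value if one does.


First insight: t_0 being 5/2, the expanded ratio factors over Q; prefactor 5/2, roots give parameters.
Adjacent-term ratio: r(k) = (8/9) * (k+1) (k+1) / [(k+2) (k+1)] - rational in k, leading ratio (8/9); with t_0 = 5/2, classification follows.

The series (x = 8/9) is 2F1: upper {1, 1}, lower {2}, prefactor 5/2. Verdict: the I6 logarithm reduction fires (the logarithm: parameters (1,1;2), x = 8/9). Its exact value is (-45/16) * ln(1/9).


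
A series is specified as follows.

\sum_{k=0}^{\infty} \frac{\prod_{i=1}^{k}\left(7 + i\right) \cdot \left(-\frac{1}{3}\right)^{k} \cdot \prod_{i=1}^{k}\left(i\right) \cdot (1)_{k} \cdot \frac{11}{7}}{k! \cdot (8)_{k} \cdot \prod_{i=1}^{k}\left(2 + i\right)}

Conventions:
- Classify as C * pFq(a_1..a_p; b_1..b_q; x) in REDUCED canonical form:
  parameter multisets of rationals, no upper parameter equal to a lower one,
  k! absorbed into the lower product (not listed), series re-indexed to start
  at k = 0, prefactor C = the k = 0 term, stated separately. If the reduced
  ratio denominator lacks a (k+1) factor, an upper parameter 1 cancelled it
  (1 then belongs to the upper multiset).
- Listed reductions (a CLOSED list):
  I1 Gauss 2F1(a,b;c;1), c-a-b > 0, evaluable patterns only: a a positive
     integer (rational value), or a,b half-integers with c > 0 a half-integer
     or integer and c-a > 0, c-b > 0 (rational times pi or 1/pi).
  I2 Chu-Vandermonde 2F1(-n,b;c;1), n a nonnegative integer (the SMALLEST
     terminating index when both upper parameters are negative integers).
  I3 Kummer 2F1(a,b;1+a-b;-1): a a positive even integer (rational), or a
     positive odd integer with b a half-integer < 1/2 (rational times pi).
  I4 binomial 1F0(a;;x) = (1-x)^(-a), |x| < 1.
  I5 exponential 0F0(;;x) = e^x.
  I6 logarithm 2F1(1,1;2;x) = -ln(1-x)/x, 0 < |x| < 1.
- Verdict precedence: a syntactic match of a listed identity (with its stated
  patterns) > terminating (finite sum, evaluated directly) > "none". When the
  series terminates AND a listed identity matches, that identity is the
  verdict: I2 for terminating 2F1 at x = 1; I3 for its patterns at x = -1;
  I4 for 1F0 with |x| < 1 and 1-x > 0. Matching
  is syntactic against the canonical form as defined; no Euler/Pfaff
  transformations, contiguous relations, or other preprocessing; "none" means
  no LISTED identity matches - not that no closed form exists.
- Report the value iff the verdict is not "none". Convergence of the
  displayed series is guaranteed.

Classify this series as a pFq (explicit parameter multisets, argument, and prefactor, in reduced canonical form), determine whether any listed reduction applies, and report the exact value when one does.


Classification (C = \frac{11}{7}): 2F1 with upper {1, 1}, lower {3}, argument x = -\frac{1}{3}. Verdict: none. Every listed pattern misses the 2F1 form at -\frac{1}{3}, upper {1, 1}.

Key step: t_0 being \frac{11}{7}, the parameter 8 appears in both the upper and lower lists and cancels.
Ratio: r(k) = -\frac{1}{3} * (k+1) (k+1) / [(k+3) (k+1)] - rational in k, leading ratio -\frac{1}{3}; with t_0 = \frac{11}{7}, classification follows.


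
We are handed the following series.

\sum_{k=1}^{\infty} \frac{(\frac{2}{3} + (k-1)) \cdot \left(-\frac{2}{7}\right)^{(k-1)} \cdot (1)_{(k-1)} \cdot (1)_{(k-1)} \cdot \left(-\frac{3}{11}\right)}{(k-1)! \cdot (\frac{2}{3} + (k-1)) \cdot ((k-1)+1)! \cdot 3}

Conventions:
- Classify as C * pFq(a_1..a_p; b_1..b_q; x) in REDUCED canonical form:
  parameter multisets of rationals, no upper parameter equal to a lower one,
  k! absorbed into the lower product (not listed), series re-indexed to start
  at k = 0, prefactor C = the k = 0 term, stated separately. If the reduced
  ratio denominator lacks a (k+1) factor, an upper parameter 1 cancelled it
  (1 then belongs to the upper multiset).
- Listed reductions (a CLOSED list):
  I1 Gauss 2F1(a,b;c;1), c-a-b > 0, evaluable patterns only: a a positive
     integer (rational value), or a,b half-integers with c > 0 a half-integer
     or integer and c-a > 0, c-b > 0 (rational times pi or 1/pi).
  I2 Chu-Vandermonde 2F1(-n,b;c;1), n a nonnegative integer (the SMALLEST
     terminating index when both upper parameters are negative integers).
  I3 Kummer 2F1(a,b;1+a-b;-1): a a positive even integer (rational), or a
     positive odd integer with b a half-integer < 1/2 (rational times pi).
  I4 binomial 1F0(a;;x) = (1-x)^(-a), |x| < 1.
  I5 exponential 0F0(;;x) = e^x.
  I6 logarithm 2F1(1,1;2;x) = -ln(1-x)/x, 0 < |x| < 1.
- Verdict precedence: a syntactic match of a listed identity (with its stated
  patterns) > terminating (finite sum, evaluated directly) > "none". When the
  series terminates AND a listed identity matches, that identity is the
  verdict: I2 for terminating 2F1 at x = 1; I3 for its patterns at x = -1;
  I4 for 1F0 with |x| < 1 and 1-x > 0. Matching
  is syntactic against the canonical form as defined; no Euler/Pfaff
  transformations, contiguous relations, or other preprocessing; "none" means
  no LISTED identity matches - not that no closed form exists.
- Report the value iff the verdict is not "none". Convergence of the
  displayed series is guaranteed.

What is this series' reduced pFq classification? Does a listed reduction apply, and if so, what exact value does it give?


Structural cue: x = -\frac{2}{7} and k + 2/3 divides numerator and denominator alike; C = -1/11, x = -2/7 after cancelling.
Consecutive-term ratio: r(k) = -\frac{2}{7} * (k+1) (k+1) / [(k+2) (k+1)] - poly over poly, x = -\frac{2}{7} from leading terms; C = -\frac{1}{11} at k = 0.

x = -\frac{2}{7} here; the reduced form reads 2F1, upper {1, 1}, lower {2}, C = -\frac{1}{11}. Verdict: logarithm (I6) applies (the logarithm: parameters (1,1;2), x = -\frac{2}{7}). Its exact value is \left(-\frac{7}{22}\right) \cdot \ln\left(\frac{9}{7}\right).


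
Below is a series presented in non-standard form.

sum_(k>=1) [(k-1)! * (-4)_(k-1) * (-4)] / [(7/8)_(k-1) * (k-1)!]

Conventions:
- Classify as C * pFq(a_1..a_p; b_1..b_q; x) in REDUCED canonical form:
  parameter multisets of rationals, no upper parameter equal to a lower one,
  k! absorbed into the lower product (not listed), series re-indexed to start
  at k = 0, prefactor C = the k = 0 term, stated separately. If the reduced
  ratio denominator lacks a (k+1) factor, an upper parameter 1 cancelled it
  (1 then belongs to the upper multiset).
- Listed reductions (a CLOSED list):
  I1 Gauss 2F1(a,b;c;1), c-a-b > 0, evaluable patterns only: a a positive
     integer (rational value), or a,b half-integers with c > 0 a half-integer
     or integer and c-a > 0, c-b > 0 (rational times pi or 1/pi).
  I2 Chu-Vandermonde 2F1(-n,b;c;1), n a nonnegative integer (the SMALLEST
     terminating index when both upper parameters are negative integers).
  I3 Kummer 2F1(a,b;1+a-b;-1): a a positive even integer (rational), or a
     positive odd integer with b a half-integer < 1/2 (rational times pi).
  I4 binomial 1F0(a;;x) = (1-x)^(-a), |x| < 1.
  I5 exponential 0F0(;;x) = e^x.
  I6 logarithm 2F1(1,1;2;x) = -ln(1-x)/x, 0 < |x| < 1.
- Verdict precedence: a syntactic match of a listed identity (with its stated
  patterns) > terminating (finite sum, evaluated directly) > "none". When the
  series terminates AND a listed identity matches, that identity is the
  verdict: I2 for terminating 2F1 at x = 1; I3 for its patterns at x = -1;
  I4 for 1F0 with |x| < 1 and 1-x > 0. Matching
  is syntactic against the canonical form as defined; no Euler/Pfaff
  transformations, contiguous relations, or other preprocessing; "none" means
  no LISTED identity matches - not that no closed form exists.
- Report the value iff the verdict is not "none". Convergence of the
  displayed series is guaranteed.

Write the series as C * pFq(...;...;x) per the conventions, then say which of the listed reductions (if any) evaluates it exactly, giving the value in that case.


This is -4 * 2F1(-4, 1; 7/8; 1) in reduced canonical form. Verdict: this is Chu-Vandermonde (I2) (terminating 2F1 at x = 1 with n = 4, b = 1, c = 7/8). Its exact value is 4/31.

Structural cue: with t_0 = -4, the factorial ratio (prefactor -4) (k+a-1)!/(a-1)! is a rising factorial (a)_k.
Term ratio: r(k) = 1 * (k-4) (k+1) / [(k+7/8) (k+1)] - poly over poly, x = 1 from leading terms; C = -4 at k = 0.


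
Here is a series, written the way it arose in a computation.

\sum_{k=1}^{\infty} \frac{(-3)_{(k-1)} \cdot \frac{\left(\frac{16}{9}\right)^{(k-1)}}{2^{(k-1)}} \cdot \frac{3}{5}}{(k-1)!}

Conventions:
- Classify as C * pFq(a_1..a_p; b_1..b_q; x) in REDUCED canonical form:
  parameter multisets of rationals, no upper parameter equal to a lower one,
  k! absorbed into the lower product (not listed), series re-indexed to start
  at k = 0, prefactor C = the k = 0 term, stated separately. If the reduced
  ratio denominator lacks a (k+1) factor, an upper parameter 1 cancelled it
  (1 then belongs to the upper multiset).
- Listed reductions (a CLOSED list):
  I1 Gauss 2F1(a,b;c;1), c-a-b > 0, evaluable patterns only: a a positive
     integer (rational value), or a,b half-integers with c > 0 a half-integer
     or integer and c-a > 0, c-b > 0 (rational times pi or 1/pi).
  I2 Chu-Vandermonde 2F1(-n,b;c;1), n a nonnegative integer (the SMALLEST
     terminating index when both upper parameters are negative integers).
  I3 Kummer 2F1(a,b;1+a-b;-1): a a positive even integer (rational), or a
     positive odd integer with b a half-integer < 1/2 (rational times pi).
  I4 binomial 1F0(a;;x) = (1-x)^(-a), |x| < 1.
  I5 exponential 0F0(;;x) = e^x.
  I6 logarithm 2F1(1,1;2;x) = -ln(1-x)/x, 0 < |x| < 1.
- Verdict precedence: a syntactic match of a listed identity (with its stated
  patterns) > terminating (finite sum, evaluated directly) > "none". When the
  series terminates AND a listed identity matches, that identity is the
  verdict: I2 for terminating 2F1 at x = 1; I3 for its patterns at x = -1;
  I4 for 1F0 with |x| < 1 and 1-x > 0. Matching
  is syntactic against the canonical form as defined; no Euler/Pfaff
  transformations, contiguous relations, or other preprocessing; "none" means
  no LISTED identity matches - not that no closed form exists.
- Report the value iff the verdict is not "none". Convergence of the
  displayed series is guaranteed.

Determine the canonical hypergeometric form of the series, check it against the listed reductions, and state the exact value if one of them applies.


Canonical form: C = \frac{3}{5} times 1F0 with upper {-3}, lower {-}, x = \frac{8}{9}. Verdict: binomial (I4) fires (the 1F0 binomial series: exponent 3, x = \frac{8}{9}). Sum: \frac{1}{1215}.

Structural cue: t_0 being \frac{3}{5}, the two k-th powers (C = 3/5, x = 8/9) combine into one argument.
Term ratio: r(k) = \frac{8}{9} * (k-3) / [(k+1)] ; factor over Q: parameters, x = \frac{8}{9}, and C = \frac{3}{5}.


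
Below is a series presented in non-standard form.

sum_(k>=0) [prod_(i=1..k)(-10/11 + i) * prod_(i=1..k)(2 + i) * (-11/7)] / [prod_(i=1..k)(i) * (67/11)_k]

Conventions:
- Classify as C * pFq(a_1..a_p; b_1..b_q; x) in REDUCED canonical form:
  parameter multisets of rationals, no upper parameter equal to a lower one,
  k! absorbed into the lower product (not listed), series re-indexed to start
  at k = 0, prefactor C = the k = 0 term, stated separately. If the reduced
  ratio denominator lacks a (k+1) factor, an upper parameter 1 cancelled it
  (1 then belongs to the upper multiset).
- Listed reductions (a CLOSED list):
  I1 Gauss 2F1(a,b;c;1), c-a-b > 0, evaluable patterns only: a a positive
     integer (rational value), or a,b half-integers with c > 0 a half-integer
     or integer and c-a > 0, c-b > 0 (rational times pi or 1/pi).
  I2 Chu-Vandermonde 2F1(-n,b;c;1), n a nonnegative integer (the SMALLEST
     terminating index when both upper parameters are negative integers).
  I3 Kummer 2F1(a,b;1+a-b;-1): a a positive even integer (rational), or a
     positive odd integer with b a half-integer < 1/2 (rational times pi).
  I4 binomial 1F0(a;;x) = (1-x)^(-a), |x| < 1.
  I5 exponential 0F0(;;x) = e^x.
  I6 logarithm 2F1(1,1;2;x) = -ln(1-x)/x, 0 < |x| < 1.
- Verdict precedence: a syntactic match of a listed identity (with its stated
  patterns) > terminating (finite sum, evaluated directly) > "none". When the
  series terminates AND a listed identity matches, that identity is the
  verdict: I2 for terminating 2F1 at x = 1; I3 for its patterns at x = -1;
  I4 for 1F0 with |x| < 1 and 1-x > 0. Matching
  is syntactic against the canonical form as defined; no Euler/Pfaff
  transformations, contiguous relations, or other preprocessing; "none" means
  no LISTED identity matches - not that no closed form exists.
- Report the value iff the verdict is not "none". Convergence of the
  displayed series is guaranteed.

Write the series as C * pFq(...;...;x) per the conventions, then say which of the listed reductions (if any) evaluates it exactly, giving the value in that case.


This is -11/7 * 2F1(1/11, 3; 67/11; 1) in reduced canonical form. Verdict (x = 1): Gauss (I1, integer-parameter pattern) applies (x = 1: the Gamma ratio telescopes since c-a-b = 3 > 0 and a = 3 in Z>0). Exact value: -204/121.

First insight: x = 1 and the running product (C = -11/7, x = 1) telescopes to a rising factorial.
Step ratio: r(k) = 1 * (k+1/11) (k+3) / [(k+67/11) (k+1)] - poly over poly, x = 1 from leading terms; C = -11/7 at k = 0.


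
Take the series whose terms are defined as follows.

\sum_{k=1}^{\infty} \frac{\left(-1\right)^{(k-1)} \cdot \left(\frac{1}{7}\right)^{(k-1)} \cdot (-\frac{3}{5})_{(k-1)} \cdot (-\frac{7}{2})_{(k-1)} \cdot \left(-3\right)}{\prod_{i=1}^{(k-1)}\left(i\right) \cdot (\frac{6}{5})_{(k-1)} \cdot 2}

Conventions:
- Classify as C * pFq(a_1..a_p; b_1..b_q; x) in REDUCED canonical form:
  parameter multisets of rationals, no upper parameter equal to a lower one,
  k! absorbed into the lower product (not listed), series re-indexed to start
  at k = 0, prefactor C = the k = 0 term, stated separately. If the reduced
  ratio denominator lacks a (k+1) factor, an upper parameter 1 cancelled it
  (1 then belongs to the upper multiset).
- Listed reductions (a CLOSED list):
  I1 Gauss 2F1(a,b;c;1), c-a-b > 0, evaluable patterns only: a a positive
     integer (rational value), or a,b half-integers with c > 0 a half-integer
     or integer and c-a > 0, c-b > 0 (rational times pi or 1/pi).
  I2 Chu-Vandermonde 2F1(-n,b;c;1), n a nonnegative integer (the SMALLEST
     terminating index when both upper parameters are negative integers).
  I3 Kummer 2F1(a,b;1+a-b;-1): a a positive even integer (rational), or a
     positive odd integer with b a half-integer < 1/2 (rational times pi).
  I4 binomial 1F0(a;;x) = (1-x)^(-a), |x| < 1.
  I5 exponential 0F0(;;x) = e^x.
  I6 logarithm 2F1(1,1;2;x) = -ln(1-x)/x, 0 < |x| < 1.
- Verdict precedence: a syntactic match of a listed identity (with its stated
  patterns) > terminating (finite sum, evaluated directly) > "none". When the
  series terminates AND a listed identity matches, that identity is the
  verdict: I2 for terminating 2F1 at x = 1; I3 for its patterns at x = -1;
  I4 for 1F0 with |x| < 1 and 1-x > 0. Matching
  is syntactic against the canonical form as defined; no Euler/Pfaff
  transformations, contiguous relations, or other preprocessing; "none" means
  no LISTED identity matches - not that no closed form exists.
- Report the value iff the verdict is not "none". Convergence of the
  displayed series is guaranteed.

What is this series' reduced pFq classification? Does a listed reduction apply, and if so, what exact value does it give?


At argument -\frac{1}{7}: a 2F1 with upper {-\frac{7}{2}, -\frac{3}{5}}, lower {\frac{6}{5}}, scaled by C = -\frac{3}{2}. Verdict: none - this 2F1 at x = -\frac{1}{7} matches no listed pattern, and upper {-\frac{7}{2}, -\frac{3}{5}} holds no stopper.

The tell: with t_0 = -\frac{3}{2}, the product of the first k integers (prefactor -3/2) is k!.
Adjacent-term ratio: r(k) = -\frac{1}{7} * (k-\frac{7}{2}) (k-\frac{3}{5}) / [(k+\frac{6}{5}) (k+1)] - rational in k. x = -\frac{1}{7}; t_0 = -\frac{3}{2}; negate the roots.


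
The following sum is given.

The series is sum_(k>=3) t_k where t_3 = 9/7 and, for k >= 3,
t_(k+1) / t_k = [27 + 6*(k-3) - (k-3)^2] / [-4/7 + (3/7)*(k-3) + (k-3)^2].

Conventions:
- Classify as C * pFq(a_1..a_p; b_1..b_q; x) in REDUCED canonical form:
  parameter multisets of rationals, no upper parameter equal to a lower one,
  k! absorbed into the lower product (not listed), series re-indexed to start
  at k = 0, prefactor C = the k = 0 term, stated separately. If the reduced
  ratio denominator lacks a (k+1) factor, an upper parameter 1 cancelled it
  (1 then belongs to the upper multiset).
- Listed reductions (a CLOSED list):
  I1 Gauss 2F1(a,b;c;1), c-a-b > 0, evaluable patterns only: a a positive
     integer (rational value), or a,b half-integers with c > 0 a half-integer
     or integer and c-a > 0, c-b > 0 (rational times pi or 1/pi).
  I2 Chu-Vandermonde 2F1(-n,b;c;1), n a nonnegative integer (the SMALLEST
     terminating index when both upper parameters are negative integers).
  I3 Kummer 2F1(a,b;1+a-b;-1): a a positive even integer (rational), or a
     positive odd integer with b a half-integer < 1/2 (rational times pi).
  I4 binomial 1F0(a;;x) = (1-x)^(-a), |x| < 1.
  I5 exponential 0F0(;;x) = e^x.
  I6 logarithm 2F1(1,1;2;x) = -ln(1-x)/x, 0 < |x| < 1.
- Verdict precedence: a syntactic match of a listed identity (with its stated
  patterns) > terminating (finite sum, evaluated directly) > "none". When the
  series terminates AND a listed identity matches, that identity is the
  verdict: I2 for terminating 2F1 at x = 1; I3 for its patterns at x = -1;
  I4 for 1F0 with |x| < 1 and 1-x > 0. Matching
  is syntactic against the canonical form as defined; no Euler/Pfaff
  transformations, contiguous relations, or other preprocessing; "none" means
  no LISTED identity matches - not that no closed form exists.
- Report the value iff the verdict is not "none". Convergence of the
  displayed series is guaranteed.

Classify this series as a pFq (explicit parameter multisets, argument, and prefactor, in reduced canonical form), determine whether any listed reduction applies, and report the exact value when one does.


First insight: from the first term 9/7: the expanded ratio factors over Q; C = 9/7, roots give parameters.
Ratio: r(k) = (-1) * (k-9) (k+3) / [(k-4/7) (k+1)] ; factor over Q: parameters, x = (-1), and C = 9/7.

With C = 9/7: the canonical form is 2F1(-9, 3; -4/7; -1). Verdict: terminating - upper parameter -9 makes this a finite sum (last index 9), evaluated exactly. Sum: -2087067690207/3644732.


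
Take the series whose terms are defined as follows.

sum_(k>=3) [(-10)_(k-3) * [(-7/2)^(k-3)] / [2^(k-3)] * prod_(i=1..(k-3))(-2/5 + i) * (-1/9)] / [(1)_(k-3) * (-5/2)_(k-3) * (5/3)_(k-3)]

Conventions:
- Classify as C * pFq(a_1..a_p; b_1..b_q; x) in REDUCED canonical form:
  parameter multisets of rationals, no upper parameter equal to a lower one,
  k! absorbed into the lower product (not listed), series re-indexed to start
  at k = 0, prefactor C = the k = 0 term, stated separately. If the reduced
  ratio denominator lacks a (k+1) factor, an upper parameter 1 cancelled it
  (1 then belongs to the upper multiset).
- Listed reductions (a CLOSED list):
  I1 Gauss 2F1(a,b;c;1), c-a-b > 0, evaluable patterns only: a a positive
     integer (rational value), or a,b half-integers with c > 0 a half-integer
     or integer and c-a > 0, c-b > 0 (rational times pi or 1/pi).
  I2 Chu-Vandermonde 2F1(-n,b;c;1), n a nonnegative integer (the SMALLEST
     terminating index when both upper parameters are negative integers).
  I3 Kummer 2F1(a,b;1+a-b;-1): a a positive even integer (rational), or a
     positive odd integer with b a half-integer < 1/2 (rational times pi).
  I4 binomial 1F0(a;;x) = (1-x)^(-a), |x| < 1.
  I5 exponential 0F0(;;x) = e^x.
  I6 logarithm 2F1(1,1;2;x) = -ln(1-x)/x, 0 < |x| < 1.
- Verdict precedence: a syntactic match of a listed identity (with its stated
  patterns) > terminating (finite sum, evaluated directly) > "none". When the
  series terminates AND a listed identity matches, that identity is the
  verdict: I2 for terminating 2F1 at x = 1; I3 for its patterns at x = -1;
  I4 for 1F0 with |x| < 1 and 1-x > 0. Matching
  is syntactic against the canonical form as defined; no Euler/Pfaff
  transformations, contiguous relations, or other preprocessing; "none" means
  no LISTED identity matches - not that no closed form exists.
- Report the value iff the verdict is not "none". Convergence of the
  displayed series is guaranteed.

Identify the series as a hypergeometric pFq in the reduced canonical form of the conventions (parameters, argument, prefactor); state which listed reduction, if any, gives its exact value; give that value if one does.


At argument -7/4: a 2F2 with upper {-10, 3/5}, lower {-5/2, 5/3}, scaled by C = -1/9. Verdict: terminating (-10 upstairs). 11 nonzero terms in all; added directly. Sum: 663844133133066449693/7931137500000000000.

The tell: x = (-7/4) and (1)_k (C = -1/9) is k! itself.
Term ratio: r(k) = (-7/4) * (k-10) (k+3/5) / [(k-5/2) (k+5/3) (k+1)] - poly over poly, x = (-7/4) from leading terms; C = -1/9 at k = 0.


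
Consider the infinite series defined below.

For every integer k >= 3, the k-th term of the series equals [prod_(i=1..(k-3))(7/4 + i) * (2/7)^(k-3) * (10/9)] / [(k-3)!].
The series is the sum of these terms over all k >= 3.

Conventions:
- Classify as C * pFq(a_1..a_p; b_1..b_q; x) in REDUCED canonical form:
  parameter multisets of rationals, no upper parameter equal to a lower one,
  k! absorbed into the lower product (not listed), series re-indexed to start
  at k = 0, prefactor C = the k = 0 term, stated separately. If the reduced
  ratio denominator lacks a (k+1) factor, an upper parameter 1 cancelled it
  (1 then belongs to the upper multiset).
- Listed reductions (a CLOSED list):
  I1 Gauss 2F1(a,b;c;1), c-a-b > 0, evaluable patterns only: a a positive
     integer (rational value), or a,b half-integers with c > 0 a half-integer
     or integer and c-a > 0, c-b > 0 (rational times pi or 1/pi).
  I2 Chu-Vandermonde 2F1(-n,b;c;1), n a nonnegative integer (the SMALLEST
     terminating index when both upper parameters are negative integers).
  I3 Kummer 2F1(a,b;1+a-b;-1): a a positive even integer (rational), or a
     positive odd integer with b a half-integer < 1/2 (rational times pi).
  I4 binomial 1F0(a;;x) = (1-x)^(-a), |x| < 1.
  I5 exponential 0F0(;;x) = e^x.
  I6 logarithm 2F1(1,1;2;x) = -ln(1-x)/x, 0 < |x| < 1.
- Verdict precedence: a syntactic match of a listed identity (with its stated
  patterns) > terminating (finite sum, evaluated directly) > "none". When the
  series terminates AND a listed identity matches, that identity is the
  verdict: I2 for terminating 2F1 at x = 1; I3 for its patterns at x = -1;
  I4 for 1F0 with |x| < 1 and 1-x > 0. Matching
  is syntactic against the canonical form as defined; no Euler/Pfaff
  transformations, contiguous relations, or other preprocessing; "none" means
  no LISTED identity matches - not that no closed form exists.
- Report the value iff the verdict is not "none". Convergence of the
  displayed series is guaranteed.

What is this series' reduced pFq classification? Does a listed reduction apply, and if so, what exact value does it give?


The tell: from the first term 10/9: the running product (C = 10/9, x = 2/7) telescopes to a rising factorial.
Step ratio: r(k) = (2/7) * (k+11/4) / [(k+1)] - rational; roots negated = parameters, x = (2/7), C = 10/9.

This is 10/9 * 1F0(11/4; -; 2/7) in reduced canonical form. Verdict: the binomial series (I4) matches (the 1F0 binomial series: exponent -11/4, x = 2/7). Sum: (10/9) * (5/7)^(-11/4).


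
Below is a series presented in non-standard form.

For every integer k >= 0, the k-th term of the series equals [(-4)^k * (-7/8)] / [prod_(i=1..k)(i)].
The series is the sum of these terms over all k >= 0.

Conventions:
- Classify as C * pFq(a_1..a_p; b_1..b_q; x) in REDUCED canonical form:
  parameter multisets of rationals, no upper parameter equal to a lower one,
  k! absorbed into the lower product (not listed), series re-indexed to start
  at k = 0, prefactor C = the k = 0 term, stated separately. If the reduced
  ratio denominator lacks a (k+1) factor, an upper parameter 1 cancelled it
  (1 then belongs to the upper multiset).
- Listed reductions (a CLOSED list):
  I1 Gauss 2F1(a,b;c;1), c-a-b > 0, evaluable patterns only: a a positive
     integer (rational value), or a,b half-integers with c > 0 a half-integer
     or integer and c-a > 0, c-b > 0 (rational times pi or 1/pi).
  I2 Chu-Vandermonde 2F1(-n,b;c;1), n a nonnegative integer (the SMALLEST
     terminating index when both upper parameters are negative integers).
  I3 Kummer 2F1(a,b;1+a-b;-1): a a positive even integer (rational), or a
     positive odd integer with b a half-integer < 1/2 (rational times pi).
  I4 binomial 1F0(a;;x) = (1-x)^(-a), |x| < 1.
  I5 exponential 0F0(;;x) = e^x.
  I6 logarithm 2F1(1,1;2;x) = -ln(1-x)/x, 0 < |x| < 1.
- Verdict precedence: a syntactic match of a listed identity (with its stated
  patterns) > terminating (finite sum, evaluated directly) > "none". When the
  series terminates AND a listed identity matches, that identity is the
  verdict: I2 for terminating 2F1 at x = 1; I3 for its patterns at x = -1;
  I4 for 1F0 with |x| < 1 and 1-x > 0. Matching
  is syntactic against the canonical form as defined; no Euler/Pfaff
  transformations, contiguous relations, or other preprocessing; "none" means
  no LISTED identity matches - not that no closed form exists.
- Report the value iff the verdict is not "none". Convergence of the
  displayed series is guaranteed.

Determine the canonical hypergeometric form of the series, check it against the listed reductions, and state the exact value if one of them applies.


At argument -4: a 0F0 with upper {-}, lower {-}, scaled by C = -7/8. Verdict at x = -4: the I5 exponential reduction matches (the 0F0 exponential series at x = -4). Sum: (-7/8) * e^(-4).

Key step: t_0 = -7/8 here, and the product of the first k integers (C = -7/8) is k!.
Term ratio: r(k) = (-4) * 1 / [(k+1)] - poly over poly, x = (-4) from leading terms; C = -7/8 at k = 0.


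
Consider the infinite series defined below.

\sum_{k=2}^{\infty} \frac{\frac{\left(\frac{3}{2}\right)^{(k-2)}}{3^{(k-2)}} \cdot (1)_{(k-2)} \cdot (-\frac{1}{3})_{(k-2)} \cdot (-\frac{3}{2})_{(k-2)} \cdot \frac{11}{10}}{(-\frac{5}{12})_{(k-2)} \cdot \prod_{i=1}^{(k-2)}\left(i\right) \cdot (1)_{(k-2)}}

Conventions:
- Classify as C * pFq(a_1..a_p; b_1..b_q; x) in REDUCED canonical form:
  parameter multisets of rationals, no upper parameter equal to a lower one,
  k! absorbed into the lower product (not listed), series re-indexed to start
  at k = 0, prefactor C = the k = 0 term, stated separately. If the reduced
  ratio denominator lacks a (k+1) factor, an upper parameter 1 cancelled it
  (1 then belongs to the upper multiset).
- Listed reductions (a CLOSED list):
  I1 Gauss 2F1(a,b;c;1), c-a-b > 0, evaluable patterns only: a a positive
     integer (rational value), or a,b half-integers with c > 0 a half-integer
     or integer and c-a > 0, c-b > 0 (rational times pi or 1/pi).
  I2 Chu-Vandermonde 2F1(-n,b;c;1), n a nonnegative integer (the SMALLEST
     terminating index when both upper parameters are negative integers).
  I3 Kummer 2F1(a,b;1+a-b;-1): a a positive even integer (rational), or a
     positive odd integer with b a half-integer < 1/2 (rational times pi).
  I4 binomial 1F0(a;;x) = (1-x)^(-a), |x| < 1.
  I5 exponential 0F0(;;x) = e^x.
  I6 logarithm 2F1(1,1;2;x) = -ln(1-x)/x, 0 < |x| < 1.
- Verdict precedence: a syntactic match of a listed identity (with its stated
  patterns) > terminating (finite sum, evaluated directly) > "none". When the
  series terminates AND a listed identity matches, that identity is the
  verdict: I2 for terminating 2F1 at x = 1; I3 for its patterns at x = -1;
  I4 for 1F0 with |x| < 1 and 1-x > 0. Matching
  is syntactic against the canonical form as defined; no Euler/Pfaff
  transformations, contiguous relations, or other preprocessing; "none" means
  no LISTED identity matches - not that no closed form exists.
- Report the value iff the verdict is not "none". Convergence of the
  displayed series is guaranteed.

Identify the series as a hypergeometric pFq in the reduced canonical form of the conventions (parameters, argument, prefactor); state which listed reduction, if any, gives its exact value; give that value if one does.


The series (x = \frac{1}{2}) is 2F1: upper {-\frac{3}{2}, -\frac{1}{3}}, lower {-\frac{5}{12}}, prefactor \frac{11}{10}. Verdict: no listed reduction: x = \frac{1}{2} and upper {-\frac{3}{2}, -\frac{1}{3}} fail every I1-I6 pattern.

Key observation: from the first term \frac{11}{10}: the parameter 1 appears in both the upper and lower lists and cancels.
Term ratio: r(k) = \frac{1}{2} * (k-\frac{3}{2}) (k-\frac{1}{3}) / [(k-\frac{5}{12}) (k+1)] - rational in k. x = \frac{1}{2}; t_0 = \frac{11}{10}; negate the roots.


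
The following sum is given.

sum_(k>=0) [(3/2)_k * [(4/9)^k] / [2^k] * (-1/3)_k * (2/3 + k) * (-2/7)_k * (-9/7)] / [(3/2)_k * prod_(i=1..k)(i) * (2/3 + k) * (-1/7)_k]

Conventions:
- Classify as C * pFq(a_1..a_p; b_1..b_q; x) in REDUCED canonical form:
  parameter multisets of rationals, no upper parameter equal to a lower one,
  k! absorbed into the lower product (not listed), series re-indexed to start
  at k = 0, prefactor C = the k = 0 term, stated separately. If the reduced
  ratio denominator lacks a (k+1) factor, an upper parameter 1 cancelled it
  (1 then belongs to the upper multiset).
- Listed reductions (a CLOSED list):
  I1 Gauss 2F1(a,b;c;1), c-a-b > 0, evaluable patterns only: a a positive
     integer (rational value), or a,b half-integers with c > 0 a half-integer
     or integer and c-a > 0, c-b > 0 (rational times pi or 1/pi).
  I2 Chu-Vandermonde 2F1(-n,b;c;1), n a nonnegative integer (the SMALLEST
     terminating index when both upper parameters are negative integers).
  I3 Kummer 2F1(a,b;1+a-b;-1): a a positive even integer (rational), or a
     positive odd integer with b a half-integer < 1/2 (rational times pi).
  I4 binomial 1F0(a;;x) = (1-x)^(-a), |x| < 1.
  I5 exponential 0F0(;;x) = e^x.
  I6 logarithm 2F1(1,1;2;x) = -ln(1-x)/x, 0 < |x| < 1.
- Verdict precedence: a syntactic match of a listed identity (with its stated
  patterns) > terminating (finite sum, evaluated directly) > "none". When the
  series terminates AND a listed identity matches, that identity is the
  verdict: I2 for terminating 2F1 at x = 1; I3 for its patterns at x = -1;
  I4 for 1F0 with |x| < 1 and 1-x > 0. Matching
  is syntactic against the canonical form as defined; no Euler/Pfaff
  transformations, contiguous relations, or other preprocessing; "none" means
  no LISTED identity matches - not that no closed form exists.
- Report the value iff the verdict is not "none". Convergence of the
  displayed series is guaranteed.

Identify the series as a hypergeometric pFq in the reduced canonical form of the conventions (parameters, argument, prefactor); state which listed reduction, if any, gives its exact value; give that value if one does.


The tell: from the first term -9/7: the factor k + 2/3 cancels (top and bottom), leaving prefactor -9/7.
Ratio: r(k) = (2/9) * (k-1/3) (k-2/7) / [(k-1/7) (k+1)] - poly over poly, x = (2/9) from leading terms; C = -9/7 at k = 0.

Canonical form: C = -9/7 times 2F1 with upper {-1/3, -2/7}, lower {-1/7}, x = 2/9. Verdict: none. No listed pattern accepts 2F1(-1/3, -2/7; -1/7; 2/9).
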